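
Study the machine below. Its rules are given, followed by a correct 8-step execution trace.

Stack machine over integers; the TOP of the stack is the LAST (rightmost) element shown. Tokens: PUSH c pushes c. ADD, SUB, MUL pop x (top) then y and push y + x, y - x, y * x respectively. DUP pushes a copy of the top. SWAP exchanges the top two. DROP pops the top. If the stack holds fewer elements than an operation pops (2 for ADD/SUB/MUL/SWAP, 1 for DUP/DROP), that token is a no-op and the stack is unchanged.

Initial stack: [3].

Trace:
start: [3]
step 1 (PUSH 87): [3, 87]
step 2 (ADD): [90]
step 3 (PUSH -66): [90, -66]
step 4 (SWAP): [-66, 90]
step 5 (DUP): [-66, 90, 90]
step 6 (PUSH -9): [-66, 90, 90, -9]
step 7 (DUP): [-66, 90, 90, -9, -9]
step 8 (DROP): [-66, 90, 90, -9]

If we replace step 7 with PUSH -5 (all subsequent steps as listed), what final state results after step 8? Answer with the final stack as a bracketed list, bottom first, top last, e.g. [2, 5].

[-66, 90, 90, -9]

(re-executing from step 7 with the substitution; state before step 7: [-66, 90, 90, -9])
step 7 (PUSH -5): [-66, 90, 90, -9, -5]
step 8 (DROP): [-66, 90, 90, -9]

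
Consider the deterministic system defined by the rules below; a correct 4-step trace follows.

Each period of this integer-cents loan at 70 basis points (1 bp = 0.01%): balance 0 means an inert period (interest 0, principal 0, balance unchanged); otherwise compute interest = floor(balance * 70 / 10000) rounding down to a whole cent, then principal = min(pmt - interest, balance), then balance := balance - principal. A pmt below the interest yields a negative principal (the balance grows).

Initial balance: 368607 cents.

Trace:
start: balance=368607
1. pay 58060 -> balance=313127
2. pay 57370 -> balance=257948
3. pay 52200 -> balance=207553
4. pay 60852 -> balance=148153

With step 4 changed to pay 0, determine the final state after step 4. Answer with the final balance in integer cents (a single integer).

209005

(re-executing from step 4 with the substitution; state before step 4: balance=207553)
4. pay 0 -> balance=209005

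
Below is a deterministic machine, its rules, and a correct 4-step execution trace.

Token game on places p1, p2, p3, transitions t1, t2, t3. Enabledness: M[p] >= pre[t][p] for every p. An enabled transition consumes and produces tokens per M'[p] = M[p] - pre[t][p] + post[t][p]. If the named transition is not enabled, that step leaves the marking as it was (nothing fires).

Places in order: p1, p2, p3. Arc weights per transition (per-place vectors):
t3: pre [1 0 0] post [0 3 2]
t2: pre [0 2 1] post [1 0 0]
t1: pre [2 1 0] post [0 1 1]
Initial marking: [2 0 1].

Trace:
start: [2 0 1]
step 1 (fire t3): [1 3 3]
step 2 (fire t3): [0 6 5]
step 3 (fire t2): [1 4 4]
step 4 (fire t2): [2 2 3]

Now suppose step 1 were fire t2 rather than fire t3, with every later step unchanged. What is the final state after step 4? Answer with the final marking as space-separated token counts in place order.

(re-executing from step 1 with the substitution; state before step 1: [2 0 1])
step 1 (fire t2): [2 0 1]
step 2 (fire t3): [1 3 3]
step 3 (fire t2): [2 1 2]
step 4 (fire t2): [2 1 2]

2 1 2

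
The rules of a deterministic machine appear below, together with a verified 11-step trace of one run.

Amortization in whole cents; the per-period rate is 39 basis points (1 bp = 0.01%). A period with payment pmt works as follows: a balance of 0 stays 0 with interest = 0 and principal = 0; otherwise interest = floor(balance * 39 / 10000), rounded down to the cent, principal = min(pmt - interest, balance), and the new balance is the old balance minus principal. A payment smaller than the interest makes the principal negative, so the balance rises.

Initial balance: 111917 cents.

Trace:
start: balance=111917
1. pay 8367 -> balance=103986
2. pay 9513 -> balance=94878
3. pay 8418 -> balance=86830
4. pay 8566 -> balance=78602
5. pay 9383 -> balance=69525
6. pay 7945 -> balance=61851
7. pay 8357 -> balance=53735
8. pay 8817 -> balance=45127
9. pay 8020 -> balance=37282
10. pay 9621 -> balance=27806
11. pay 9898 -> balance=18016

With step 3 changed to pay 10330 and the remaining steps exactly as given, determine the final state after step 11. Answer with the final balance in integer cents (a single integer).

16043

(re-executing from step 3 with the substitution; state before step 3: balance=94878)
3. pay 10330 -> balance=84918
4. pay 8566 -> balance=76683
5. pay 9383 -> balance=67599
6. pay 7945 -> balance=59917
7. pay 8357 -> balance=51793
8. pay 8817 -> balance=43177
9. pay 8020 -> balance=35325
10. pay 9621 -> balance=25841
11. pay 9898 -> balance=16043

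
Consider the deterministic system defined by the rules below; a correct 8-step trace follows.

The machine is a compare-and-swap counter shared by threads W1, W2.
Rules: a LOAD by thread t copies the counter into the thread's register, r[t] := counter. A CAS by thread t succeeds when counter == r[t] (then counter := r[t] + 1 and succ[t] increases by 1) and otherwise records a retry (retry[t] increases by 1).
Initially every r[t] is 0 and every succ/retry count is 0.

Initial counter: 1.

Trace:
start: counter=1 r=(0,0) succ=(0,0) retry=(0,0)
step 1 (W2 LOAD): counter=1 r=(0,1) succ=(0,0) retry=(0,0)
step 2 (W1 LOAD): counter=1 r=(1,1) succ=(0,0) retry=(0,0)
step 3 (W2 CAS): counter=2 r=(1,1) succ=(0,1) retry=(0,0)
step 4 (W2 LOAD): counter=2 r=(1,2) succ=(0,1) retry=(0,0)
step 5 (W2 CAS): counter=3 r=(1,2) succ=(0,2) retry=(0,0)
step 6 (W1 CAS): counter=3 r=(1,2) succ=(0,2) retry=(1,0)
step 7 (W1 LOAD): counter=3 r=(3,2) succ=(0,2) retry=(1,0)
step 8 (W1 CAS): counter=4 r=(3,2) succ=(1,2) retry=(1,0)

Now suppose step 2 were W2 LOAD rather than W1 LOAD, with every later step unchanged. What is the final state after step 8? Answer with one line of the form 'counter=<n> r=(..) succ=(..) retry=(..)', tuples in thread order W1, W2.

(re-executing from step 2 with the substitution; state before step 2: counter=1 r=(0,1) succ=(0,0) retry=(0,0))
step 2 (W2 LOAD): counter=1 r=(0,1) succ=(0,0) retry=(0,0)
step 3 (W2 CAS): counter=2 r=(0,1) succ=(0,1) retry=(0,0)
step 4 (W2 LOAD): counter=2 r=(0,2) succ=(0,1) retry=(0,0)
step 5 (W2 CAS): counter=3 r=(0,2) succ=(0,2) retry=(0,0)
step 6 (W1 CAS): counter=3 r=(0,2) succ=(0,2) retry=(1,0)
step 7 (W1 LOAD): counter=3 r=(3,2) succ=(0,2) retry=(1,0)
step 8 (W1 CAS): counter=4 r=(3,2) succ=(1,2) retry=(1,0)

counter=4 r=(3,2) succ=(1,2) retry=(1,0)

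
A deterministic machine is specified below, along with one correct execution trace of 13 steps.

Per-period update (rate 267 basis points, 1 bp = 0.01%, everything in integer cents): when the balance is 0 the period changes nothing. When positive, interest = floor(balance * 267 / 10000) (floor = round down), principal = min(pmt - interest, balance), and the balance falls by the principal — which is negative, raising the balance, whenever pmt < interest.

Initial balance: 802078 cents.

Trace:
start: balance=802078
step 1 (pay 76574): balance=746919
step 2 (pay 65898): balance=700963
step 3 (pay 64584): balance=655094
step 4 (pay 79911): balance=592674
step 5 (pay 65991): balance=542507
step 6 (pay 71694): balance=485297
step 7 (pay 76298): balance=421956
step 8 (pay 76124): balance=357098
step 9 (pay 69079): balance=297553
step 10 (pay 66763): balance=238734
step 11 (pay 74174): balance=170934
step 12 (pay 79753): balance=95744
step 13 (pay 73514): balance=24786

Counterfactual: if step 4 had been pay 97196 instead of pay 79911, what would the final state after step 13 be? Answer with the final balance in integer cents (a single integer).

(re-executing from step 4 with the substitution; state before step 4: balance=655094)
step 4 (pay 97196): balance=575389
step 5 (pay 65991): balance=524760
step 6 (pay 71694): balance=467077
step 7 (pay 76298): balance=403249
step 8 (pay 76124): balance=337891
step 9 (pay 69079): balance=277833
step 10 (pay 66763): balance=218488
step 11 (pay 74174): balance=150147
step 12 (pay 79753): balance=74402
step 13 (pay 73514): balance=2874

2874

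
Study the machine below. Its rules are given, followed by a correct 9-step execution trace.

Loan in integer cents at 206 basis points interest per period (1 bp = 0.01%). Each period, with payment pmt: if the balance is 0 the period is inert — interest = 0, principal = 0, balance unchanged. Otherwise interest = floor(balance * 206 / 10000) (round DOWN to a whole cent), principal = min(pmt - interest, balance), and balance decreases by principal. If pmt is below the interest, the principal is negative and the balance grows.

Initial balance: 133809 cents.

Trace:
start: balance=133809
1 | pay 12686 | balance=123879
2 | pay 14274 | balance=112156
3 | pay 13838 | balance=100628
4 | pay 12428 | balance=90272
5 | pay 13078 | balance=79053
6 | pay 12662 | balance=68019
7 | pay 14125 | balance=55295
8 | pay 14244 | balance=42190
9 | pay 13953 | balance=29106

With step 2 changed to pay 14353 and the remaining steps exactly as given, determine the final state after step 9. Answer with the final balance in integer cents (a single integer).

29014

(re-executing from step 2 with the substitution; state before step 2: balance=123879)
2 | pay 14353 | balance=112077
3 | pay 13838 | balance=100547
4 | pay 12428 | balance=90190
5 | pay 13078 | balance=78969
6 | pay 12662 | balance=67933
7 | pay 14125 | balance=55207
8 | pay 14244 | balance=42100
9 | pay 13953 | balance=29014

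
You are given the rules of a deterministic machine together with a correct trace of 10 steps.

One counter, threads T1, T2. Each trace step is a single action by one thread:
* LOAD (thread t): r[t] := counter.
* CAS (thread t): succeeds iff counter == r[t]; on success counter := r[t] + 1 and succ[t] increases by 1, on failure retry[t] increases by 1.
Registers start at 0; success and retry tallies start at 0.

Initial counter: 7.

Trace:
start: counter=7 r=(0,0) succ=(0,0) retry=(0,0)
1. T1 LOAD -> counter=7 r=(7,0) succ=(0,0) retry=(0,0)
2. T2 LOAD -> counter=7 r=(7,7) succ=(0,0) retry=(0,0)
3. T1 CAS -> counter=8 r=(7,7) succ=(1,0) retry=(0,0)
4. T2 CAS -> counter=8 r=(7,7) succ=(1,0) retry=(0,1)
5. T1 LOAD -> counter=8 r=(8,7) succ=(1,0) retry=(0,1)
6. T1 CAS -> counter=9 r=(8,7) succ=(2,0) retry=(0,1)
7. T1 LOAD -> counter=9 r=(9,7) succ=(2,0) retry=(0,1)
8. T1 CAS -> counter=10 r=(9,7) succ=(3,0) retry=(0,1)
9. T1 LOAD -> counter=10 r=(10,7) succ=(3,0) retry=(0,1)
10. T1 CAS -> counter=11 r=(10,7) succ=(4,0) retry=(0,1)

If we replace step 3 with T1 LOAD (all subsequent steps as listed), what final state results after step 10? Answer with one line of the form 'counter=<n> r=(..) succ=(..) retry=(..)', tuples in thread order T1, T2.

(re-executing from step 3 with the substitution; state before step 3: counter=7 r=(7,7) succ=(0,0) retry=(0,0))
3. T1 LOAD -> counter=7 r=(7,7) succ=(0,0) retry=(0,0)
4. T2 CAS -> counter=8 r=(7,7) succ=(0,1) retry=(0,0)
5. T1 LOAD -> counter=8 r=(8,7) succ=(0,1) retry=(0,0)
6. T1 CAS -> counter=9 r=(8,7) succ=(1,1) retry=(0,0)
7. T1 LOAD -> counter=9 r=(9,7) succ=(1,1) retry=(0,0)
8. T1 CAS -> counter=10 r=(9,7) succ=(2,1) retry=(0,0)
9. T1 LOAD -> counter=10 r=(10,7) succ=(2,1) retry=(0,0)
10. T1 CAS -> counter=11 r=(10,7) succ=(3,1) retry=(0,0)

counter=11 r=(10,7) succ=(3,1) retry=(0,0)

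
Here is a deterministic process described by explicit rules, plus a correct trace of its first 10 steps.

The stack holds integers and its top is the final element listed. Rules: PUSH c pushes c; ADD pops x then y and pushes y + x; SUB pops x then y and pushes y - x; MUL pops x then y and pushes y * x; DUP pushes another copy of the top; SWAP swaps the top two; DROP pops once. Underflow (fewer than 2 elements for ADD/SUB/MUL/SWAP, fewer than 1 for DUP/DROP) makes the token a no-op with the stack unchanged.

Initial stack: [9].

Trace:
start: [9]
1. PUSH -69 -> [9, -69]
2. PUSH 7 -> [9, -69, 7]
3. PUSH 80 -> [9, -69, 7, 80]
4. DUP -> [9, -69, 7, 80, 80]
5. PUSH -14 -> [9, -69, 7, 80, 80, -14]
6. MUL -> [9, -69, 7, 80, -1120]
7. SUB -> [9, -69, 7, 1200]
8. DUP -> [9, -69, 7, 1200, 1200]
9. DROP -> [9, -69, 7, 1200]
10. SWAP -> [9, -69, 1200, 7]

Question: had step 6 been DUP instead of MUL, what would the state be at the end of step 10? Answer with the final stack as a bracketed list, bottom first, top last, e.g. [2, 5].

[9, -69, 7, 80, 0, 80]

(re-executing from step 6 with the substitution; state before step 6: [9, -69, 7, 80, 80, -14])
6. DUP -> [9, -69, 7, 80, 80, -14, -14]
7. SUB -> [9, -69, 7, 80, 80, 0]
8. DUP -> [9, -69, 7, 80, 80, 0, 0]
9. DROP -> [9, -69, 7, 80, 80, 0]
10. SWAP -> [9, -69, 7, 80, 0, 80]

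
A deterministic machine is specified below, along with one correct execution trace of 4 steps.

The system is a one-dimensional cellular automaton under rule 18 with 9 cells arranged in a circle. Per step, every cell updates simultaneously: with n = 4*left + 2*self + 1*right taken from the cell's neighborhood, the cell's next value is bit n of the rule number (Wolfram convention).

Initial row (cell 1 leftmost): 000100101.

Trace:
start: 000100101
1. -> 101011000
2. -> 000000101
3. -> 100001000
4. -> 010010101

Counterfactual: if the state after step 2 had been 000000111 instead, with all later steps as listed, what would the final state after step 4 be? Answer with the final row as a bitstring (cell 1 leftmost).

010010101

state after step 2 := 000000111
3. -> 100001000
4. -> 010010101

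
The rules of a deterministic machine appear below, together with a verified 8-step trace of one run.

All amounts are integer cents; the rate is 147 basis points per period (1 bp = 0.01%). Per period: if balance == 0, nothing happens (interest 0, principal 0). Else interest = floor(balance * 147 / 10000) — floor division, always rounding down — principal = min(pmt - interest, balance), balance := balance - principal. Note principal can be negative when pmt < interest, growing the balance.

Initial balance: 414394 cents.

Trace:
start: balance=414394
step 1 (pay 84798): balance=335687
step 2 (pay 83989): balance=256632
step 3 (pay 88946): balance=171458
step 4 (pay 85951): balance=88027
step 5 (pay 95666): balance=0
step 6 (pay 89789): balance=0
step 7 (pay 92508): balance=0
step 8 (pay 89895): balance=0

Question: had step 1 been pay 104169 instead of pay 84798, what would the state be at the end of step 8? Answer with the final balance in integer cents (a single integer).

(re-executing from step 1 with the substitution; state before step 1: balance=414394)
step 1 (pay 104169): balance=316316
step 2 (pay 83989): balance=236976
step 3 (pay 88946): balance=151513
step 4 (pay 85951): balance=67789
step 5 (pay 95666): balance=0
step 6 (pay 89789): balance=0
step 7 (pay 92508): balance=0
step 8 (pay 89895): balance=0

0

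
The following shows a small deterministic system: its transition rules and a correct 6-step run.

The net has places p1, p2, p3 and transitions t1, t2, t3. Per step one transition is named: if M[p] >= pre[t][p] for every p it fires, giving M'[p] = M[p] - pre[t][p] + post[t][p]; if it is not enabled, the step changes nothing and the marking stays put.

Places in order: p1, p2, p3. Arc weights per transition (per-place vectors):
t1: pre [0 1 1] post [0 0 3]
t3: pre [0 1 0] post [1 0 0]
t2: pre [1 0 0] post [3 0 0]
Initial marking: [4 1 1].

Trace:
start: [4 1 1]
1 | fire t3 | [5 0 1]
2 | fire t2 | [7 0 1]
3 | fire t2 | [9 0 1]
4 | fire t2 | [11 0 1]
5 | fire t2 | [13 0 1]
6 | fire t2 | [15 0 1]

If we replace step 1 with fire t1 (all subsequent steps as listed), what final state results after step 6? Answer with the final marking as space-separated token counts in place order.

(re-executing from step 1 with the substitution; state before step 1: [4 1 1])
1 | fire t1 | [4 0 3]
2 | fire t2 | [6 0 3]
3 | fire t2 | [8 0 3]
4 | fire t2 | [10 0 3]
5 | fire t2 | [12 0 3]
6 | fire t2 | [14 0 3]

14 0 3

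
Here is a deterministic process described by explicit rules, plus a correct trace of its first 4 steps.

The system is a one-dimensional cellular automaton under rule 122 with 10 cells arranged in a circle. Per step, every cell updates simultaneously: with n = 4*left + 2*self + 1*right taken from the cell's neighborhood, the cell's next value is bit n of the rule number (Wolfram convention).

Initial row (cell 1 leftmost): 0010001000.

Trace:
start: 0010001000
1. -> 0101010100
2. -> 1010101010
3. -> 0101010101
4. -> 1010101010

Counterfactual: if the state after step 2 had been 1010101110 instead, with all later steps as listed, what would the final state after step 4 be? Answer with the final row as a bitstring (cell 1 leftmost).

state after step 2 := 1010101110
3. -> 0101011011
4. -> 1010111111

1010111111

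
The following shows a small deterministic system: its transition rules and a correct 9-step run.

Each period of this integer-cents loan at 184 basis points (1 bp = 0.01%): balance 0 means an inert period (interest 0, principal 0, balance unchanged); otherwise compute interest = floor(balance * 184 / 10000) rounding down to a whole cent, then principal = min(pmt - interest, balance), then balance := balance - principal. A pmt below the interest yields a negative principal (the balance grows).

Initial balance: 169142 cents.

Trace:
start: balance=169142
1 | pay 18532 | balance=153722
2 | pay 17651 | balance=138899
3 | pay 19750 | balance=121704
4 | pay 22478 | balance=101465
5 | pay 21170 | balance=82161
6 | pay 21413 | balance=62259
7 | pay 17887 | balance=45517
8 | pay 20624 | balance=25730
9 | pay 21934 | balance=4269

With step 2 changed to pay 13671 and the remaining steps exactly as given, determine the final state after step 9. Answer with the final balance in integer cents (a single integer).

8791

(re-executing from step 2 with the substitution; state before step 2: balance=153722)
2 | pay 13671 | balance=142879
3 | pay 19750 | balance=125757
4 | pay 22478 | balance=105592
5 | pay 21170 | balance=86364
6 | pay 21413 | balance=66540
7 | pay 17887 | balance=49877
8 | pay 20624 | balance=30170
9 | pay 21934 | balance=8791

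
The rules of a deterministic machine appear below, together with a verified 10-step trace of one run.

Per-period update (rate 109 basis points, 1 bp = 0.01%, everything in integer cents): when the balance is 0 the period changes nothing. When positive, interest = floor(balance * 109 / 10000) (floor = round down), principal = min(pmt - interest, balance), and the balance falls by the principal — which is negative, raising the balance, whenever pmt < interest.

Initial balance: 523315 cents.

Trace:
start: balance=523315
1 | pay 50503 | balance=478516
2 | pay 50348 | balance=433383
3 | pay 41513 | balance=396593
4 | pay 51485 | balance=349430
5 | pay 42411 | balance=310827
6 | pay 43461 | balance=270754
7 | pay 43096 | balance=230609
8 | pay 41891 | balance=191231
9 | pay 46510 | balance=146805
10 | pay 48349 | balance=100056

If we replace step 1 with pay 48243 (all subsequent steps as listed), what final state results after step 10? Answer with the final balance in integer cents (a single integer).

(re-executing from step 1 with the substitution; state before step 1: balance=523315)
1 | pay 48243 | balance=480776
2 | pay 50348 | balance=435668
3 | pay 41513 | balance=398903
4 | pay 51485 | balance=351766
5 | pay 42411 | balance=313189
6 | pay 43461 | balance=273141
7 | pay 43096 | balance=233022
8 | pay 41891 | balance=193670
9 | pay 46510 | balance=149271
10 | pay 48349 | balance=102549

102549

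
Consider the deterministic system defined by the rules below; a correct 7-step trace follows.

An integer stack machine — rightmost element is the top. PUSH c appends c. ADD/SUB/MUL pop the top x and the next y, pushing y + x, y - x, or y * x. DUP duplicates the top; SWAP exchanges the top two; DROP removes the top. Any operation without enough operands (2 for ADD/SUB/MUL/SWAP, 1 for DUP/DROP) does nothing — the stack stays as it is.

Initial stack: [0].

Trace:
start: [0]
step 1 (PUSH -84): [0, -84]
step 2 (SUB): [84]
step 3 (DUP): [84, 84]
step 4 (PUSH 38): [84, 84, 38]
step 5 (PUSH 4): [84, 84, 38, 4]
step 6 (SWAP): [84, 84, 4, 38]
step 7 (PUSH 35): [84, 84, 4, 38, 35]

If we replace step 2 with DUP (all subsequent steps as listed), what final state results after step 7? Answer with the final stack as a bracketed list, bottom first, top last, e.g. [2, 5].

(re-executing from step 2 with the substitution; state before step 2: [0, -84])
step 2 (DUP): [0, -84, -84]
step 3 (DUP): [0, -84, -84, -84]
step 4 (PUSH 38): [0, -84, -84, -84, 38]
step 5 (PUSH 4): [0, -84, -84, -84, 38, 4]
step 6 (SWAP): [0, -84, -84, -84, 4, 38]
step 7 (PUSH 35): [0, -84, -84, -84, 4, 38, 35]

[0, -84, -84, -84, 4, 38, 35]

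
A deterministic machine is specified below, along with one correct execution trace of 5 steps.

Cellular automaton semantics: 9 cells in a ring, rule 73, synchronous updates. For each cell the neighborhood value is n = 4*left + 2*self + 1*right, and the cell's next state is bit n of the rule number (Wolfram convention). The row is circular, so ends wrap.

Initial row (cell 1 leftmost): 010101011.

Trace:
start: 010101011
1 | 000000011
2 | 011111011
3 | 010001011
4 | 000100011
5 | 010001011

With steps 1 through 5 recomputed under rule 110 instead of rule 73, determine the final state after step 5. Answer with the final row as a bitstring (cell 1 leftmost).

000000000

(re-executing steps 1..5 under rule 110; state before step 1: 010101011)
1 | 111111111
2 | 000000000
3 | 000000000
4 | 000000000
5 | 000000000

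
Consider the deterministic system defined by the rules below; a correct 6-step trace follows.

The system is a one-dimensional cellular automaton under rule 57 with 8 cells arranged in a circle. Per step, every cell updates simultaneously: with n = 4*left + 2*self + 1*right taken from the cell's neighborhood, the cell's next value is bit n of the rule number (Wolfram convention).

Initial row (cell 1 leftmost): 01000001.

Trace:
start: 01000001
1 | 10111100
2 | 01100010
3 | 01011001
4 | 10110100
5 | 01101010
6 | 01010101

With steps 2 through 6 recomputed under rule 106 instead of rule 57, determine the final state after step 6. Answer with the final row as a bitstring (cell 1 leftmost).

00001110

(re-executing steps 2..6 under rule 106; state before step 2: 10111100)
2 | 01100101
3 | 11101010
4 | 10110101
5 | 11111011
6 | 00001110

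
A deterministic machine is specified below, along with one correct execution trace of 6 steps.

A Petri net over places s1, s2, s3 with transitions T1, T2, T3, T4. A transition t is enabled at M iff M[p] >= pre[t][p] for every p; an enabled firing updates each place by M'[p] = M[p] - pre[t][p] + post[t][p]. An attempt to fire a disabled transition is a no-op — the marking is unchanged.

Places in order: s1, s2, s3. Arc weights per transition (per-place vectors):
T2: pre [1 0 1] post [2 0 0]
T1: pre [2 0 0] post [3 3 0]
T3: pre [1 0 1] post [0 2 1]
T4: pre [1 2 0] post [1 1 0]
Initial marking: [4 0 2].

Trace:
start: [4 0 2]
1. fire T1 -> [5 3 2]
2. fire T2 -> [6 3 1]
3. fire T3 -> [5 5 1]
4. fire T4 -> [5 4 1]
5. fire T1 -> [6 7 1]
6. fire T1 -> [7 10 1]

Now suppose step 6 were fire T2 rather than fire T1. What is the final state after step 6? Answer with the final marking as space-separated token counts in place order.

(re-executing from step 6 with the substitution; state before step 6: [6 7 1])
6. fire T2 -> [7 7 0]

7 7 0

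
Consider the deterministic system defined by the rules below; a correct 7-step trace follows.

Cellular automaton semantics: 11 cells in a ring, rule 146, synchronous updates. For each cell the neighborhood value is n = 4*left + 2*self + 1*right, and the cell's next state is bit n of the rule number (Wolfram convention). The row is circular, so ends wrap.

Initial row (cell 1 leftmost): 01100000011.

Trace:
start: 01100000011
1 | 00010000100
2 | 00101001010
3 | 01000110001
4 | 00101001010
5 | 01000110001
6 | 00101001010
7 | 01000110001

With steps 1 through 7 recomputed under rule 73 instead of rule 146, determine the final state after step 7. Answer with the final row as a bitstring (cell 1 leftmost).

01101111011

(re-executing steps 1..7 under rule 73; state before step 1: 01100000011)
1 | 01101111011
2 | 01101001011
3 | 01100000011
4 | 01101111011
5 | 01101001011
6 | 01100000011
7 | 01101111011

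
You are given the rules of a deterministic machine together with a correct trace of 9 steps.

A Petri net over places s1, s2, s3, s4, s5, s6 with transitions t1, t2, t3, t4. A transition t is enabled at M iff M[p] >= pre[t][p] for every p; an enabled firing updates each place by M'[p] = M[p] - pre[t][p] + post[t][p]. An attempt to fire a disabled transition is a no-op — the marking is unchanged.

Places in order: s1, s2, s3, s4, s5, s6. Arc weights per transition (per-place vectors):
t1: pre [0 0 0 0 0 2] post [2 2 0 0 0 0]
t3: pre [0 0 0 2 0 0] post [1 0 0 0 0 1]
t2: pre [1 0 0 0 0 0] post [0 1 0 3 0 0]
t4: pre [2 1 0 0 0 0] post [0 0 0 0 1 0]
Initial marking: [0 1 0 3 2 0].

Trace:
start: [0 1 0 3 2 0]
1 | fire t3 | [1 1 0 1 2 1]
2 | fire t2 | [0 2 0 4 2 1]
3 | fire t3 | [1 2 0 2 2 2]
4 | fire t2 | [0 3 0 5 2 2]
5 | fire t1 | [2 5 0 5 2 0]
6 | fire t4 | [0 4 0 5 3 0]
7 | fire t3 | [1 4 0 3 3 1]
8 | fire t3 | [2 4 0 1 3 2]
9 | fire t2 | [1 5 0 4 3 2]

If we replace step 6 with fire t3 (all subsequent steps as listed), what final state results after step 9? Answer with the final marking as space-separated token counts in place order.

3 6 0 4 2 2

(re-executing from step 6 with the substitution; state before step 6: [2 5 0 5 2 0])
6 | fire t3 | [3 5 0 3 2 1]
7 | fire t3 | [4 5 0 1 2 2]
8 | fire t3 | [4 5 0 1 2 2]
9 | fire t2 | [3 6 0 4 2 2]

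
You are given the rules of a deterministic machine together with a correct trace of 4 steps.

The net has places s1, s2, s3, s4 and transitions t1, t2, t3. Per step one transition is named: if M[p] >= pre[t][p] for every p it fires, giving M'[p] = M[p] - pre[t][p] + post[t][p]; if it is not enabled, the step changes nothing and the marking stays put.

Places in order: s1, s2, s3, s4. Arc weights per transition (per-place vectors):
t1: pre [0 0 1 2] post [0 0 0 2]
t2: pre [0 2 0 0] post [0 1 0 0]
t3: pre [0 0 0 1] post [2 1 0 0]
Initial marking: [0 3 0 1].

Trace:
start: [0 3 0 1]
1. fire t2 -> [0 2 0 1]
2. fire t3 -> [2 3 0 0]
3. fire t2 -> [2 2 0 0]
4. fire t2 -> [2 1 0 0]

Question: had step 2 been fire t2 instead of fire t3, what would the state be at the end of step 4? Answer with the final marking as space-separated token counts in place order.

(re-executing from step 2 with the substitution; state before step 2: [0 2 0 1])
2. fire t2 -> [0 1 0 1]
3. fire t2 -> [0 1 0 1]
4. fire t2 -> [0 1 0 1]

0 1 0 1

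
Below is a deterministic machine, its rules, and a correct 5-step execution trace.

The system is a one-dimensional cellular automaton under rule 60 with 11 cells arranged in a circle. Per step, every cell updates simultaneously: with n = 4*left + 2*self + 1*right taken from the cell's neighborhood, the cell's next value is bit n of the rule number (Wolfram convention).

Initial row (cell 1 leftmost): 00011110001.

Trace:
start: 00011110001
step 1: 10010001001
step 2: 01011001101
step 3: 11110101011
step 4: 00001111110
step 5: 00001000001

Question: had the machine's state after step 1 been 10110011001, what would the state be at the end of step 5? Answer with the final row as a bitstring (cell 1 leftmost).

state after step 1 := 10110011001
step 2: 01101010101
step 3: 11011111111
step 4: 00110000000
step 5: 00101000000

00101000000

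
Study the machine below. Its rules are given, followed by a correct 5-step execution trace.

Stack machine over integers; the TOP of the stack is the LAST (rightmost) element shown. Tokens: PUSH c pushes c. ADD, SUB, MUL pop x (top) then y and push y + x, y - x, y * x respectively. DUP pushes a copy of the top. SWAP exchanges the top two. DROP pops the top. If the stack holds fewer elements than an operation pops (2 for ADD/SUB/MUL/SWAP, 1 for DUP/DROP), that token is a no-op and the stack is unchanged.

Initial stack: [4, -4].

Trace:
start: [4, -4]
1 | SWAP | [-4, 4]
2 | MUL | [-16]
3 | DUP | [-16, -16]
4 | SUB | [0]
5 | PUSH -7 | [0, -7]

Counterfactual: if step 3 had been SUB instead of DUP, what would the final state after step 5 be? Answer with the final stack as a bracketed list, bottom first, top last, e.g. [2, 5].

[-16, -7]

(re-executing from step 3 with the substitution; state before step 3: [-16])
3 | SUB | [-16]
4 | SUB | [-16]
5 | PUSH -7 | [-16, -7]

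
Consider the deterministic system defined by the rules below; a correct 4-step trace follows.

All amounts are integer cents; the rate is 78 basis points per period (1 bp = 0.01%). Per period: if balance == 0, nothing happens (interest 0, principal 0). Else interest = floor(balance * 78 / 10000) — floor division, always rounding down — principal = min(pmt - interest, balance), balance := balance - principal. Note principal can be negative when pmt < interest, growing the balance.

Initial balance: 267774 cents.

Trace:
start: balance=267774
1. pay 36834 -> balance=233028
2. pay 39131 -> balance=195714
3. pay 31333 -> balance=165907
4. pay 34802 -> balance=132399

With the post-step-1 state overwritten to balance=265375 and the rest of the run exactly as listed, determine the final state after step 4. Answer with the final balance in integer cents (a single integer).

165508

state after step 1 := balance=265375
2. pay 39131 -> balance=228313
3. pay 31333 -> balance=198760
4. pay 34802 -> balance=165508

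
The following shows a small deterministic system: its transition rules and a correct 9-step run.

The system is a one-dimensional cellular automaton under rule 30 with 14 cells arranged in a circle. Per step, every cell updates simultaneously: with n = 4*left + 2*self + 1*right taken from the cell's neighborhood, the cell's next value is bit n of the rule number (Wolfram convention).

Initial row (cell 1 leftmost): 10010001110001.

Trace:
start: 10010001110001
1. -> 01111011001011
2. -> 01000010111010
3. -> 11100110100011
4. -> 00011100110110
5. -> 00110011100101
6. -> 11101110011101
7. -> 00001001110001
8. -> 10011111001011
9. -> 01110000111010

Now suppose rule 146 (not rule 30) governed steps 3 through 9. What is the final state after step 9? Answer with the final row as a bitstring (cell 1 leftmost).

00100010010001

(re-executing steps 3..9 under rule 146; state before step 3: 01000010111010)
3. -> 10100100010001
4. -> 00011010101010
5. -> 00100000000001
6. -> 11010000000010
7. -> 00001000000100
8. -> 00010100001010
9. -> 00100010010001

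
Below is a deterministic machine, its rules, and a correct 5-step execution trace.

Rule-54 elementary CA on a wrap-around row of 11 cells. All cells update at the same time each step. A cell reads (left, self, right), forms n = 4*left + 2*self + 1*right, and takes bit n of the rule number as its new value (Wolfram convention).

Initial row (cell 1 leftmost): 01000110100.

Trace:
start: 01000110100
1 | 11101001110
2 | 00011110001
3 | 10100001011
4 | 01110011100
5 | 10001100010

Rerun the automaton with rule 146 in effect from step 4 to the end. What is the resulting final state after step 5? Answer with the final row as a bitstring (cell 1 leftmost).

10101101010

(re-executing steps 4..5 under rule 146; state before step 4: 10100001011)
4 | 00010010001
5 | 10101101010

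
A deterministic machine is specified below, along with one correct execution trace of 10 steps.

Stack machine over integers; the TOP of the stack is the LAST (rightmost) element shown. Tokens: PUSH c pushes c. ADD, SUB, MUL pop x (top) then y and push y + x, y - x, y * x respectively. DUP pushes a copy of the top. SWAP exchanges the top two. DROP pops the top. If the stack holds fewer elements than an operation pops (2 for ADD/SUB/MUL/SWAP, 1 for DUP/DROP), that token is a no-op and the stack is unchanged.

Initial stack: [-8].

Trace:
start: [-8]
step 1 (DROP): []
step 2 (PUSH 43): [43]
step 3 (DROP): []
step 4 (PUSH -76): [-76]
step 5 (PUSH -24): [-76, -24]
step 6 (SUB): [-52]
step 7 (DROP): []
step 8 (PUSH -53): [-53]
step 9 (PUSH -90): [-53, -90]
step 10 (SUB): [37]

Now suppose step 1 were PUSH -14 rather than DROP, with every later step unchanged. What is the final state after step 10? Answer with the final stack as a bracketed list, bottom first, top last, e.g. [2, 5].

(re-executing from step 1 with the substitution; state before step 1: [-8])
step 1 (PUSH -14): [-8, -14]
step 2 (PUSH 43): [-8, -14, 43]
step 3 (DROP): [-8, -14]
step 4 (PUSH -76): [-8, -14, -76]
step 5 (PUSH -24): [-8, -14, -76, -24]
step 6 (SUB): [-8, -14, -52]
step 7 (DROP): [-8, -14]
step 8 (PUSH -53): [-8, -14, -53]
step 9 (PUSH -90): [-8, -14, -53, -90]
step 10 (SUB): [-8, -14, 37]

[-8, -14, 37]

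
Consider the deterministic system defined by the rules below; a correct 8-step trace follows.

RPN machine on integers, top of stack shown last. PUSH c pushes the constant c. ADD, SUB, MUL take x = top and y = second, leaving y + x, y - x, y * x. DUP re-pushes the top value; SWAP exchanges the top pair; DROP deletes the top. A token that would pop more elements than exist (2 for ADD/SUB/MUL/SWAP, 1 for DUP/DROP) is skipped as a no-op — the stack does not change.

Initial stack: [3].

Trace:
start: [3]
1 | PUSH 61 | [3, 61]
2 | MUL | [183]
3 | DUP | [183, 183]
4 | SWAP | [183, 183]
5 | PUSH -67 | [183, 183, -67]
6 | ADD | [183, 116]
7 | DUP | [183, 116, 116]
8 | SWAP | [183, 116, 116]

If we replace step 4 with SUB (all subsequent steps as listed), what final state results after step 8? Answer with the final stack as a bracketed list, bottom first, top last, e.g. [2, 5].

(re-executing from step 4 with the substitution; state before step 4: [183, 183])
4 | SUB | [0]
5 | PUSH -67 | [0, -67]
6 | ADD | [-67]
7 | DUP | [-67, -67]
8 | SWAP | [-67, -67]

[-67, -67]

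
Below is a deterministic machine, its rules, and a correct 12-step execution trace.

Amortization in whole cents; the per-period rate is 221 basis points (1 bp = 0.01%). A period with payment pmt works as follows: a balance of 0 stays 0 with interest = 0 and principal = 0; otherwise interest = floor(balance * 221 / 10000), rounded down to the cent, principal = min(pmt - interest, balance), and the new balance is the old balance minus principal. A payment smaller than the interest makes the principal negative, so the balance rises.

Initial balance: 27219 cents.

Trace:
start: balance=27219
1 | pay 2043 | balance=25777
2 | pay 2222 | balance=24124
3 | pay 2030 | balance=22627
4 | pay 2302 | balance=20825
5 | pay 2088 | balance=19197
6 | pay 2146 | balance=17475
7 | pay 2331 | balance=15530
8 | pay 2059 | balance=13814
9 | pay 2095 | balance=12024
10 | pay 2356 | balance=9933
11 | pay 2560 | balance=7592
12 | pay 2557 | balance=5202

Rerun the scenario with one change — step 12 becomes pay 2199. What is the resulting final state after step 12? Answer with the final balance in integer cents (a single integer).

5560

(re-executing from step 12 with the substitution; state before step 12: balance=7592)
12 | pay 2199 | balance=5560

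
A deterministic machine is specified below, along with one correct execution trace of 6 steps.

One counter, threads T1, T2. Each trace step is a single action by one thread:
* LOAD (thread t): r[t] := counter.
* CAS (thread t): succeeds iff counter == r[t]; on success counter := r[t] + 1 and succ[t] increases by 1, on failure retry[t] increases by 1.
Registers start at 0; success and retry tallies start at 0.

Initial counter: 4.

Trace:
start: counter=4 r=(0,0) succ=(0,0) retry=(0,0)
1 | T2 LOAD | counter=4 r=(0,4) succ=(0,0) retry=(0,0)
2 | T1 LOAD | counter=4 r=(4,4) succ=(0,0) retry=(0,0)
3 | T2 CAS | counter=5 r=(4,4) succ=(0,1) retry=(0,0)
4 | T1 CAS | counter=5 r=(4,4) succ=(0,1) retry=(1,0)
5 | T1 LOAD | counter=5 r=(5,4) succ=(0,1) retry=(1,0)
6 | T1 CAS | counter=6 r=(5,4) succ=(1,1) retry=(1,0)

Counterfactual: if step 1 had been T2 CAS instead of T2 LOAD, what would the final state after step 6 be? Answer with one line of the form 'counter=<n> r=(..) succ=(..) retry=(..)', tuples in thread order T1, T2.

(re-executing from step 1 with the substitution; state before step 1: counter=4 r=(0,0) succ=(0,0) retry=(0,0))
1 | T2 CAS | counter=4 r=(0,0) succ=(0,0) retry=(0,1)
2 | T1 LOAD | counter=4 r=(4,0) succ=(0,0) retry=(0,1)
3 | T2 CAS | counter=4 r=(4,0) succ=(0,0) retry=(0,2)
4 | T1 CAS | counter=5 r=(4,0) succ=(1,0) retry=(0,2)
5 | T1 LOAD | counter=5 r=(5,0) succ=(1,0) retry=(0,2)
6 | T1 CAS | counter=6 r=(5,0) succ=(2,0) retry=(0,2)

counter=6 r=(5,0) succ=(2,0) retry=(0,2)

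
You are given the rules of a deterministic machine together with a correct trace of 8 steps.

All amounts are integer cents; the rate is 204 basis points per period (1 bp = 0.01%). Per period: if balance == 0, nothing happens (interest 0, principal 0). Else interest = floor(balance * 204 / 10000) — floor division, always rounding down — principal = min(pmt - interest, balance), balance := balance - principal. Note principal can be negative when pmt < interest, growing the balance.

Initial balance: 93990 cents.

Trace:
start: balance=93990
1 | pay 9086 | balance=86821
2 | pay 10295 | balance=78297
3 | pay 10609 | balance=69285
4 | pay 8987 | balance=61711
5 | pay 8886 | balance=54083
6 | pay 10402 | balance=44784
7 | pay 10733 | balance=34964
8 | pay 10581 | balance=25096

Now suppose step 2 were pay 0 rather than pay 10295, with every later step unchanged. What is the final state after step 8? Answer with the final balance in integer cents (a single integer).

36717

(re-executing from step 2 with the substitution; state before step 2: balance=86821)
2 | pay 0 | balance=88592
3 | pay 10609 | balance=79790
4 | pay 8987 | balance=72430
5 | pay 8886 | balance=65021
6 | pay 10402 | balance=55945
7 | pay 10733 | balance=46353
8 | pay 10581 | balance=36717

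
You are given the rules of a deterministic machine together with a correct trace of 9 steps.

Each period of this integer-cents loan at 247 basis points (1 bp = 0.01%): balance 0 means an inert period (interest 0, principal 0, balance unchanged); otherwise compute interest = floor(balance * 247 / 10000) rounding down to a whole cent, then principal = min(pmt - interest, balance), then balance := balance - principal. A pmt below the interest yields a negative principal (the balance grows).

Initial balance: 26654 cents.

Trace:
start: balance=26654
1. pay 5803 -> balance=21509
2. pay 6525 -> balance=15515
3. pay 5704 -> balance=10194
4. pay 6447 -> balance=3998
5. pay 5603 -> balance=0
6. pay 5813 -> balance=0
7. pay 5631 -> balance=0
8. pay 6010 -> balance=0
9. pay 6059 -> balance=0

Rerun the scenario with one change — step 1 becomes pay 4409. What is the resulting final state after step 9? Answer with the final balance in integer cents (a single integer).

0

(re-executing from step 1 with the substitution; state before step 1: balance=26654)
1. pay 4409 -> balance=22903
2. pay 6525 -> balance=16943
3. pay 5704 -> balance=11657
4. pay 6447 -> balance=5497
5. pay 5603 -> balance=29
6. pay 5813 -> balance=0
7. pay 5631 -> balance=0
8. pay 6010 -> balance=0
9. pay 6059 -> balance=0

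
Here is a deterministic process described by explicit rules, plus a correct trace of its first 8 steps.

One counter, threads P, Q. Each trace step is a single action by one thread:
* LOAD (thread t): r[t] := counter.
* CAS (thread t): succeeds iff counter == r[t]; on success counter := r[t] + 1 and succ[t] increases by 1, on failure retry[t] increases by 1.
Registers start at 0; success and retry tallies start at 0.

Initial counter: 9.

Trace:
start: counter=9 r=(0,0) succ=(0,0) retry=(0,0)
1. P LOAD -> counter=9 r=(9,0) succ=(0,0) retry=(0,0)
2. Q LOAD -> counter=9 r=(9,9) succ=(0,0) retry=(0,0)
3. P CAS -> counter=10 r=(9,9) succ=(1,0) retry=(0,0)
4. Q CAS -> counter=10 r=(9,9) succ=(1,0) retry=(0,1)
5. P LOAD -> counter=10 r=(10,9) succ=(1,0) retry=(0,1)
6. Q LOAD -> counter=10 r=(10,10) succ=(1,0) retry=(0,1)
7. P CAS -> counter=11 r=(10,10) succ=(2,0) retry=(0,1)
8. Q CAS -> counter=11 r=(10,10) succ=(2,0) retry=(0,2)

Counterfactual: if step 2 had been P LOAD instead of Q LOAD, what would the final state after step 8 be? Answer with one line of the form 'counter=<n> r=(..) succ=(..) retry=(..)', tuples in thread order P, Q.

(re-executing from step 2 with the substitution; state before step 2: counter=9 r=(9,0) succ=(0,0) retry=(0,0))
2. P LOAD -> counter=9 r=(9,0) succ=(0,0) retry=(0,0)
3. P CAS -> counter=10 r=(9,0) succ=(1,0) retry=(0,0)
4. Q CAS -> counter=10 r=(9,0) succ=(1,0) retry=(0,1)
5. P LOAD -> counter=10 r=(10,0) succ=(1,0) retry=(0,1)
6. Q LOAD -> counter=10 r=(10,10) succ=(1,0) retry=(0,1)
7. P CAS -> counter=11 r=(10,10) succ=(2,0) retry=(0,1)
8. Q CAS -> counter=11 r=(10,10) succ=(2,0) retry=(0,2)

counter=11 r=(10,10) succ=(2,0) retry=(0,2)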